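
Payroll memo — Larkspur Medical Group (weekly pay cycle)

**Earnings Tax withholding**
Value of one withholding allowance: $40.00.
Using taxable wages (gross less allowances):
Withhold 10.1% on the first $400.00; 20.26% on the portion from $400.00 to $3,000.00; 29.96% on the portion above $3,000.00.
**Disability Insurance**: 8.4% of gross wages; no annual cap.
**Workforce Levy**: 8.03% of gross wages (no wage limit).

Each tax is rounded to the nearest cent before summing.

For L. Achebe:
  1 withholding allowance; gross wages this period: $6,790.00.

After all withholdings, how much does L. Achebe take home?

$3,983.74

Earnings Tax: taxable = $6,790.00 − 1×$40.00 = $6,750.00
  $567.16 + 29.96% × ($6,750.00 − $3,000.00) = $567.16 + 29.96% × $3,750.00 = $1,690.66
Disability Insurance: 8.4% × $6,790.00 = $570.36
Workforce Levy: 8.03% × $6,790.00 = $545.24
Total withheld: $1,690.66 + $570.36 + $545.24 = $2,806.26
Net pay: $6,790.00 − $2,806.26 = $3,983.74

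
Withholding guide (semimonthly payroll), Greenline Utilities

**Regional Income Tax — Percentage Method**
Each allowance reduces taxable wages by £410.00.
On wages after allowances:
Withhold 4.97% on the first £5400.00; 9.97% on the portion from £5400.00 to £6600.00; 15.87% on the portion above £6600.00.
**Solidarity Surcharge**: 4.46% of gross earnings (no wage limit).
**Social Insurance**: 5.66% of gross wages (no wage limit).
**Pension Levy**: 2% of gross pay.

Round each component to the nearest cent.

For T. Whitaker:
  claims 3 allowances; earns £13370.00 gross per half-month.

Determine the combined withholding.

£2887.66

Regional Income Tax: taxable = £13370.00 − 3×£410.00 = £12140.00
  £388.02 + 15.87% × (£12140.00 − £6600.00) = £388.02 + 15.87% × £5540.00 = £1267.22
Solidarity Surcharge: 4.46% × £13370.00 = £596.30
Social Insurance: 5.66% × £13370.00 = £756.74
Pension Levy: 2% × £13370.00 = £267.40
Total: £1267.22 + £596.30 + £756.74 + £267.40 = £2887.66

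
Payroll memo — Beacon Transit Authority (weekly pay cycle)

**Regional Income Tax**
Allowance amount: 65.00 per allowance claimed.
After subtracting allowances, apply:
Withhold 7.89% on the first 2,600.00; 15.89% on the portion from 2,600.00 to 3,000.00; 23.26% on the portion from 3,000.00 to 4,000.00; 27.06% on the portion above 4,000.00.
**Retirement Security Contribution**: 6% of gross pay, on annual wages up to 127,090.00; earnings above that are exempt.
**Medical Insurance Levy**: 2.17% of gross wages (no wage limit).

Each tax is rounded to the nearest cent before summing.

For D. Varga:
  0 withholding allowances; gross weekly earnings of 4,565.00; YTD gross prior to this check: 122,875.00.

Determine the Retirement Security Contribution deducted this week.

Retirement Security Contribution: cap 127,090.00 − YTD 122,875.00 = 4,215.00 subject; 6% × 4,215.00 = 252.90

252.90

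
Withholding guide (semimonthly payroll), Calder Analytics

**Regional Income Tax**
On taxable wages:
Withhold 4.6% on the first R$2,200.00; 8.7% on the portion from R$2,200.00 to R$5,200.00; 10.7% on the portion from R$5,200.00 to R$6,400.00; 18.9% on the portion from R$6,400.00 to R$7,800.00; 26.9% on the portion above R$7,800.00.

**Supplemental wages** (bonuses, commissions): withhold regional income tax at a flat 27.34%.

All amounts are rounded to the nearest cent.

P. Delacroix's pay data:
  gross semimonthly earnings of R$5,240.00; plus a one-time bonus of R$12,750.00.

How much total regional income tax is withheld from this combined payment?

Regional Income Tax: taxable = R$5,240.00
  R$362.20 + 10.7% × (R$5,240.00 − R$5,200.00) = R$362.20 + 10.7% × R$40.00 = R$366.48
Supplemental (27.34% flat on bonus): 27.34% × R$12,750.00 = R$3,485.85
Total regional income tax: R$366.48 + R$3,485.85 = R$3,852.33

R$3,852.33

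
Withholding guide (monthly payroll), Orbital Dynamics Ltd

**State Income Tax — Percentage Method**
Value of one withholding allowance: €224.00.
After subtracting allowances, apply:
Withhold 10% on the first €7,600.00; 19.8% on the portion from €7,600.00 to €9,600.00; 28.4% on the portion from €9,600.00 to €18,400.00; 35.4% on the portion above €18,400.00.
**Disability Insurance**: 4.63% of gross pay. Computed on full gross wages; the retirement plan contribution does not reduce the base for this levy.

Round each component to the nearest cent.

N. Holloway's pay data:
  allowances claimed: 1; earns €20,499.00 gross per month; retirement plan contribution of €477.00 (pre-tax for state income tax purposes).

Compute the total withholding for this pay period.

€5,099.19

State Income Tax: taxable = €20,499.00 − €477.00 − 1×€224.00 = €19,798.00
  €3,655.20 + 35.4% × (€19,798.00 − €18,400.00) = €3,655.20 + 35.4% × €1,398.00 = €4,150.09
Disability Insurance: 4.63% × €20,499.00 = €949.10
Total: €4,150.09 + €949.10 = €5,099.19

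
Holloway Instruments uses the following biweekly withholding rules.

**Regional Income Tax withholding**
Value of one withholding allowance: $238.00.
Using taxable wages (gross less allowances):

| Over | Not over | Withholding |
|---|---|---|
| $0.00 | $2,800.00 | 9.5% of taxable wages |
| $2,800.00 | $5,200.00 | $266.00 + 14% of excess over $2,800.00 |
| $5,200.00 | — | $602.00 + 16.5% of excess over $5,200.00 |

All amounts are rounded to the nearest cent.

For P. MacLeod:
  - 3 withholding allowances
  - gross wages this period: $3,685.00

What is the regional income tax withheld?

Regional Income Tax: taxable = $3,685.00 − 3×$238.00 = $2,971.00
  $266.00 + 14% × ($2,971.00 − $2,800.00) = $266.00 + 14% × $171.00 = $289.94

$289.94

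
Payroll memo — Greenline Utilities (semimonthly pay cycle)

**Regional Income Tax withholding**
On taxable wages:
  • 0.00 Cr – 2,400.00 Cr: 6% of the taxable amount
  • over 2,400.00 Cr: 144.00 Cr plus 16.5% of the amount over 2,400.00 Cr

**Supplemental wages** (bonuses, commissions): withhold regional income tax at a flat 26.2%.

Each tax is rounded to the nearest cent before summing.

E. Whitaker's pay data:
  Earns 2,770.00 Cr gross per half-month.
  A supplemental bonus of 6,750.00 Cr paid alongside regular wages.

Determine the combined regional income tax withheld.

1,973.55 Cr

Regional Income Tax: taxable = 2,770.00 Cr
  144.00 Cr + 16.5% × (2,770.00 Cr − 2,400.00 Cr) = 144.00 Cr + 16.5% × 370.00 Cr = 205.05 Cr
Supplemental (26.2% flat on bonus): 26.2% × 6,750.00 Cr = 1,768.50 Cr
Total regional income tax: 205.05 Cr + 1,768.50 Cr = 1,973.55 Cr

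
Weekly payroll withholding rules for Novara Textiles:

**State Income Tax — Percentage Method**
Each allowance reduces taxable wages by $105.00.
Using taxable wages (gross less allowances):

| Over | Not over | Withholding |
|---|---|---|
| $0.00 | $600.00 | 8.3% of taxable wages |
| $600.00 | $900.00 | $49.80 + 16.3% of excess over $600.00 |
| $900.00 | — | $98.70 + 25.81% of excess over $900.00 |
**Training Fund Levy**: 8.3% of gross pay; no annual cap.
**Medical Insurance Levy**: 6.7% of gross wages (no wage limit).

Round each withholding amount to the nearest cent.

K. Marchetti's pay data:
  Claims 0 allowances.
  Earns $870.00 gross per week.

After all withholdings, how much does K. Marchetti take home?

$645.69

State Income Tax: taxable = $870.00
  $49.80 + 16.3% × ($870.00 − $600.00) = $49.80 + 16.3% × $270.00 = $93.81
Training Fund Levy: 8.3% × $870.00 = $72.21
Medical Insurance Levy: 6.7% × $870.00 = $58.29
Total withheld: $93.81 + $72.21 + $58.29 = $224.31
Net pay: $870.00 − $224.31 = $645.69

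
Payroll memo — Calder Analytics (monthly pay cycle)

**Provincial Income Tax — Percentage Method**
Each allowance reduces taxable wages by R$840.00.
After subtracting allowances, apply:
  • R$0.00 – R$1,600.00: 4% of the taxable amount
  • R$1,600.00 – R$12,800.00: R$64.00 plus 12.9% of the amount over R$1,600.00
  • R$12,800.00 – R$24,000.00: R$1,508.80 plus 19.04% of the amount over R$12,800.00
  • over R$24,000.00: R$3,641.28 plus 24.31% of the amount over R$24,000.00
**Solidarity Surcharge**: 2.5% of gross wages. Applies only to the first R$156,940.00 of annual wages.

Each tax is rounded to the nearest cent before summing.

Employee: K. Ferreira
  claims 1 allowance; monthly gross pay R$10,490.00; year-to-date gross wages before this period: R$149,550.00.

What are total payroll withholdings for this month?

Provincial Income Tax: taxable = R$10,490.00 − 1×R$840.00 = R$9,650.00
  R$64.00 + 12.9% × (R$9,650.00 − R$1,600.00) = R$64.00 + 12.9% × R$8,050.00 = R$1,102.45
Solidarity Surcharge: cap R$156,940.00 − YTD R$149,550.00 = R$7,390.00 subject; 2.5% × R$7,390.00 = R$184.75
Total: R$1,102.45 + R$184.75 = R$1,287.20

R$1,287.20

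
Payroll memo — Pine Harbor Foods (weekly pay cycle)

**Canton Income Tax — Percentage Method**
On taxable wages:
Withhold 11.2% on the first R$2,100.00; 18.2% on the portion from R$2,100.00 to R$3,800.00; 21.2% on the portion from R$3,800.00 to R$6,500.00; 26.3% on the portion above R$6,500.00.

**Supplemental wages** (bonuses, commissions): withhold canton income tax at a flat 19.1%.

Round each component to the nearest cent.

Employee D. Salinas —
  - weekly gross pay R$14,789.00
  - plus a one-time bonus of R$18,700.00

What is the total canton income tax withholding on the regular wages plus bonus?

Canton Income Tax: taxable = R$14,789.00
  R$1,117.00 + 26.3% × (R$14,789.00 − R$6,500.00) = R$1,117.00 + 26.3% × R$8,289.00 = R$3,297.01
Supplemental (19.1% flat on bonus): 19.1% × R$18,700.00 = R$3,571.70
Total canton income tax: R$3,297.01 + R$3,571.70 = R$6,868.71

R$6,868.71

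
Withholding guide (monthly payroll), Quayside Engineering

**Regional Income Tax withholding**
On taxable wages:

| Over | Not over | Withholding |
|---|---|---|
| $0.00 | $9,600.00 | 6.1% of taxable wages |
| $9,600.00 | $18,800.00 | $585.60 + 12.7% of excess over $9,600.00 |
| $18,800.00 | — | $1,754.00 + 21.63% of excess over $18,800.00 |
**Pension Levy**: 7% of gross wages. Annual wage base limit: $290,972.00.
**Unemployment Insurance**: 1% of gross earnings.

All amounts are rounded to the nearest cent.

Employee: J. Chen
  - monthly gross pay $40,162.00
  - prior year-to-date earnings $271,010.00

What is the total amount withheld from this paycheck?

$8,173.56

Regional Income Tax: taxable = $40,162.00
  $1,754.00 + 21.63% × ($40,162.00 − $18,800.00) = $1,754.00 + 21.63% × $21,362.00 = $6,374.60
Pension Levy: cap $290,972.00 − YTD $271,010.00 = $19,962.00 subject; 7% × $19,962.00 = $1,397.34
Unemployment Insurance: 1% × $40,162.00 = $401.62
Total: $6,374.60 + $1,397.34 + $401.62 = $8,173.56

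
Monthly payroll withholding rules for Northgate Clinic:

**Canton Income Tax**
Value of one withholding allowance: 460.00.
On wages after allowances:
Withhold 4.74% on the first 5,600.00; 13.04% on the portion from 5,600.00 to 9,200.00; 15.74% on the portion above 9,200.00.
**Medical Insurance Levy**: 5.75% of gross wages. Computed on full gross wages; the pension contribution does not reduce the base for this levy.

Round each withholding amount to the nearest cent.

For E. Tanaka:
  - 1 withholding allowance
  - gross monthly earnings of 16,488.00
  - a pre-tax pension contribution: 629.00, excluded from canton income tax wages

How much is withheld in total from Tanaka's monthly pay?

Canton Income Tax: taxable = 16,488.00 − 629.00 − 1×460.00 = 15,399.00
  734.88 + 15.74% × (15,399.00 − 9,200.00) = 734.88 + 15.74% × 6,199.00 = 1,710.60
Medical Insurance Levy: 5.75% × 16,488.00 = 948.06
Total: 1,710.60 + 948.06 = 2,658.66

2,658.66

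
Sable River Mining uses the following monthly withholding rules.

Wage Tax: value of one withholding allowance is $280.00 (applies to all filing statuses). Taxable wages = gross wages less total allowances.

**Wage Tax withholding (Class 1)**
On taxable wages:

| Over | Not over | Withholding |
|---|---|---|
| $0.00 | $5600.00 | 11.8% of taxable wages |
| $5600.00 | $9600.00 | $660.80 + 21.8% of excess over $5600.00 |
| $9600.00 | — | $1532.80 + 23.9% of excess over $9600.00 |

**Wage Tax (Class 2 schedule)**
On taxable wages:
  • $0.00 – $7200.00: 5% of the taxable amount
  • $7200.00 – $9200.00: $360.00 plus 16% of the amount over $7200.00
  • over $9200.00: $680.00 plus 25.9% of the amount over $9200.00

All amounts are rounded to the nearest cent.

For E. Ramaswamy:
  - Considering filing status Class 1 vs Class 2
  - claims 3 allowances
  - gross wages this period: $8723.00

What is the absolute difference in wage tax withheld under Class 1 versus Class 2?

Wage Tax (Class 1): taxable = $8723.00 − 3×$280.00 = $7883.00
  $660.80 + 21.8% × ($7883.00 − $5600.00) = $660.80 + 21.8% × $2283.00 = $1158.49
Wage Tax (Class 2): taxable = $8723.00 − 3×$280.00 = $7883.00
  $360.00 + 16% × ($7883.00 − $7200.00) = $360.00 + 16% × $683.00 = $469.28
Difference: |$1158.49 − $469.28| = $689.21 (higher under Class 1)

$689.21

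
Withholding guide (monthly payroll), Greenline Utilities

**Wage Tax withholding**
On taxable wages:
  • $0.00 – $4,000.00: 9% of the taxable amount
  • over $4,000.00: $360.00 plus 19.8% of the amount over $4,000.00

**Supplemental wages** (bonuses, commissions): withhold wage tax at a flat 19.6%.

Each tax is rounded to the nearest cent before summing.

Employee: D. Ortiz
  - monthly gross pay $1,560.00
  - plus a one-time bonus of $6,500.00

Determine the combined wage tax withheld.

Wage Tax: taxable = $1,560.00
  9% × $1,560.00 = $140.40
Supplemental (19.6% flat on bonus): 19.6% × $6,500.00 = $1,274.00
Total wage tax: $140.40 + $1,274.00 = $1,414.40

$1,414.40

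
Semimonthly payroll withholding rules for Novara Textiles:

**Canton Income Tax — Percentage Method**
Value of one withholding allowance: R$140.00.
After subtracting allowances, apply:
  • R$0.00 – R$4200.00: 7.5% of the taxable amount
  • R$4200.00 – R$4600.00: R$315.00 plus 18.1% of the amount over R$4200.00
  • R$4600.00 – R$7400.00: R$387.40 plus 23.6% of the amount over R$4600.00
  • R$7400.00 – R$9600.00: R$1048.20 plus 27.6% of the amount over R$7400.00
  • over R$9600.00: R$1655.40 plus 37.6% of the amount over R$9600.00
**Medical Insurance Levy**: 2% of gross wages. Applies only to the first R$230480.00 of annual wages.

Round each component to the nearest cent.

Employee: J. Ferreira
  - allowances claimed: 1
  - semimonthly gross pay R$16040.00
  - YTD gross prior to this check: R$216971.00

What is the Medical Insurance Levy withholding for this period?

Medical Insurance Levy: cap R$230480.00 − YTD R$216971.00 = R$13509.00 subject; 2% × R$13509.00 = R$270.18

R$270.18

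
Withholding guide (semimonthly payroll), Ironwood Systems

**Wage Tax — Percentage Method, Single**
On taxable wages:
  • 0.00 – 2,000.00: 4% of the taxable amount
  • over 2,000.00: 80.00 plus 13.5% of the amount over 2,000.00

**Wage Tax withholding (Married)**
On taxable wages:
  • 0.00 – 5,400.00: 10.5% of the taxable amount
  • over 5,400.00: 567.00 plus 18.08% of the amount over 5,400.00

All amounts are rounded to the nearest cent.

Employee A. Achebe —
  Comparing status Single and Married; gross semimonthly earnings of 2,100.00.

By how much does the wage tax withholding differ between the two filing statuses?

127.00

Wage Tax (Single): taxable = 2,100.00
  80.00 + 13.5% × (2,100.00 − 2,000.00) = 80.00 + 13.5% × 100.00 = 93.50
Wage Tax (Married): taxable = 2,100.00
  10.5% × 2,100.00 = 220.50
Difference: |93.50 − 220.50| = 127.00 (higher under Married)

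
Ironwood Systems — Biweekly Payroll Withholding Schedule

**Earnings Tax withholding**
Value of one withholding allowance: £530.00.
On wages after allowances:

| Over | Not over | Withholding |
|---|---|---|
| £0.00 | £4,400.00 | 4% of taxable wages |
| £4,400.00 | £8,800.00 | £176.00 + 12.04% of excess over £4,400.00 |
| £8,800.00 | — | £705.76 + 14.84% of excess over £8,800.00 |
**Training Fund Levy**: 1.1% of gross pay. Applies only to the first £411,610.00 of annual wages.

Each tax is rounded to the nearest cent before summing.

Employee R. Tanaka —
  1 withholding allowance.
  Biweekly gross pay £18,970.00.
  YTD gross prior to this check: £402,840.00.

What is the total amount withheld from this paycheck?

£2,232.81

Earnings Tax: taxable = £18,970.00 − 1×£530.00 = £18,440.00
  £705.76 + 14.84% × (£18,440.00 − £8,800.00) = £705.76 + 14.84% × £9,640.00 = £2,136.34
Training Fund Levy: cap £411,610.00 − YTD £402,840.00 = £8,770.00 subject; 1.1% × £8,770.00 = £96.47
Total: £2,136.34 + £96.47 = £2,232.81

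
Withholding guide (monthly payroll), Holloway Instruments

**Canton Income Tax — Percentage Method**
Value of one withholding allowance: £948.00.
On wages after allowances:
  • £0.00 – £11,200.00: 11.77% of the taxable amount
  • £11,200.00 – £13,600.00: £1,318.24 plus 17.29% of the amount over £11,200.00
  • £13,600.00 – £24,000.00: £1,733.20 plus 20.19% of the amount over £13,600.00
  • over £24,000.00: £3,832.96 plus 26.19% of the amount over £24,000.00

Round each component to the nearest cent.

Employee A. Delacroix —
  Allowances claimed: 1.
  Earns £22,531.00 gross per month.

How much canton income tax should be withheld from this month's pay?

Canton Income Tax: taxable = £22,531.00 − 1×£948.00 = £21,583.00
  £1,733.20 + 20.19% × (£21,583.00 − £13,600.00) = £1,733.20 + 20.19% × £7,983.00 = £3,344.97

£3,344.97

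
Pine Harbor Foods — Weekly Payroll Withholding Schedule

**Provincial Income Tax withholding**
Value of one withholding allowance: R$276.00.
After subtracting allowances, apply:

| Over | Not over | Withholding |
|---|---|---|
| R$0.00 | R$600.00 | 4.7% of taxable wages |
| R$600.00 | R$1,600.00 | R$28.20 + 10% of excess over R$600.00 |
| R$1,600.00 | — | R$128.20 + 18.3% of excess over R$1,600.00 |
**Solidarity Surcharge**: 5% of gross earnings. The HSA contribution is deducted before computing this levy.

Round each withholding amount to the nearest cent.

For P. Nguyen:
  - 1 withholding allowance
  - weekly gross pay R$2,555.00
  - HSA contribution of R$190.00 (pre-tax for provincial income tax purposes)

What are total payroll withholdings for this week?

R$335.94

Provincial Income Tax: taxable = R$2,555.00 − R$190.00 − 1×R$276.00 = R$2,089.00
  R$128.20 + 18.3% × (R$2,089.00 − R$1,600.00) = R$128.20 + 18.3% × R$489.00 = R$217.69
Solidarity Surcharge: 5% × R$2,365.00 = R$118.25
Total: R$217.69 + R$118.25 = R$335.94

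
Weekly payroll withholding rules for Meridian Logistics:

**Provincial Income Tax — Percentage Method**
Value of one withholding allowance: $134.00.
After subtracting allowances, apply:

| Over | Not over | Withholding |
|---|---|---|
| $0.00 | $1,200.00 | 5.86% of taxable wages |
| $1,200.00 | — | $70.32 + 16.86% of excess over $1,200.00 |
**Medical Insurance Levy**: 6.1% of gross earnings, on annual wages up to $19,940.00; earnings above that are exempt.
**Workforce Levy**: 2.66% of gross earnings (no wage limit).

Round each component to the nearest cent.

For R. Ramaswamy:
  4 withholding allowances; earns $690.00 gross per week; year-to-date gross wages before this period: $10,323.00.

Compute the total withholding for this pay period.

$69.46

Provincial Income Tax: taxable = $690.00 − 4×$134.00 = $154.00
  5.86% × $154.00 = $9.02
Medical Insurance Levy: 6.1% × $690.00 = $42.09
Workforce Levy: 2.66% × $690.00 = $18.35
Total: $9.02 + $42.09 + $18.35 = $69.46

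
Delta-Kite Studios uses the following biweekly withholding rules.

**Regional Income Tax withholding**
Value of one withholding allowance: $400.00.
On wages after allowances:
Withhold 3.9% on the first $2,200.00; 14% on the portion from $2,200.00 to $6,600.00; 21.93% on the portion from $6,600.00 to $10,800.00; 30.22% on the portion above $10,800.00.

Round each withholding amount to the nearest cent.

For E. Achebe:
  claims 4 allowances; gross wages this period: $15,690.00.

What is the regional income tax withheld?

$2,617.10

Regional Income Tax: taxable = $15,690.00 − 4×$400.00 = $14,090.00
  $1,622.86 + 30.22% × ($14,090.00 − $10,800.00) = $1,622.86 + 30.22% × $3,290.00 = $2,617.10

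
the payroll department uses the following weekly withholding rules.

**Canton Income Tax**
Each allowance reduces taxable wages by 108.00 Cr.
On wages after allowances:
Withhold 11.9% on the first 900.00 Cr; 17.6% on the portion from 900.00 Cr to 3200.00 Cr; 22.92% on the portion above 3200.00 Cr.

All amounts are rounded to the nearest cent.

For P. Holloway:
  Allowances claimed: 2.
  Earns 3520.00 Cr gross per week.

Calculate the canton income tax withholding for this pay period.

535.74 Cr

Canton Income Tax: taxable = 3520.00 Cr − 2×108.00 Cr = 3304.00 Cr
  511.90 Cr + 22.92% × (3304.00 Cr − 3200.00 Cr) = 511.90 Cr + 22.92% × 104.00 Cr = 535.74 Cr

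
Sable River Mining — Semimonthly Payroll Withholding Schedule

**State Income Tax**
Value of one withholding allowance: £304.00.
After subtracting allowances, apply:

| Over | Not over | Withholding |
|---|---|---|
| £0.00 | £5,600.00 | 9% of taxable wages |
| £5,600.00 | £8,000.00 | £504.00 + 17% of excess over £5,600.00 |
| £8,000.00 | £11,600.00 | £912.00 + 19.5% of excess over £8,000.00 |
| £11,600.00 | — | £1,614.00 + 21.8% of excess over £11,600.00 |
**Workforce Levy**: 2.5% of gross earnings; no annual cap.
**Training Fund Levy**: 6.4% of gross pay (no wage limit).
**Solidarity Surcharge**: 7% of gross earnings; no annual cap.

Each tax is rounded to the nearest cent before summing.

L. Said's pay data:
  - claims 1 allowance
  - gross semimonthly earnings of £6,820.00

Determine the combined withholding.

State Income Tax: taxable = £6,820.00 − 1×£304.00 = £6,516.00
  £504.00 + 17% × (£6,516.00 − £5,600.00) = £504.00 + 17% × £916.00 = £659.72
Workforce Levy: 2.5% × £6,820.00 = £170.50
Training Fund Levy: 6.4% × £6,820.00 = £436.48
Solidarity Surcharge: 7% × £6,820.00 = £477.40
Total: £659.72 + £170.50 + £436.48 + £477.40 = £1,744.10

£1,744.10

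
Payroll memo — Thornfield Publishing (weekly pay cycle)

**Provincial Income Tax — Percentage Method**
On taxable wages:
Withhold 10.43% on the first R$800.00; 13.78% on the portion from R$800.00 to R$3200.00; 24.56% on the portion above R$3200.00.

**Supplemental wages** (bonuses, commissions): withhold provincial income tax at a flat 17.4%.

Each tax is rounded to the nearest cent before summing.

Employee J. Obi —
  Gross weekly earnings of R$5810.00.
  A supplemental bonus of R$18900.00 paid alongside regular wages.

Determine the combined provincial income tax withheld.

Provincial Income Tax: taxable = R$5810.00
  R$414.16 + 24.56% × (R$5810.00 − R$3200.00) = R$414.16 + 24.56% × R$2610.00 = R$1055.18
Supplemental (17.4% flat on bonus): 17.4% × R$18900.00 = R$3288.60
Total provincial income tax: R$1055.18 + R$3288.60 = R$4343.78

R$4343.78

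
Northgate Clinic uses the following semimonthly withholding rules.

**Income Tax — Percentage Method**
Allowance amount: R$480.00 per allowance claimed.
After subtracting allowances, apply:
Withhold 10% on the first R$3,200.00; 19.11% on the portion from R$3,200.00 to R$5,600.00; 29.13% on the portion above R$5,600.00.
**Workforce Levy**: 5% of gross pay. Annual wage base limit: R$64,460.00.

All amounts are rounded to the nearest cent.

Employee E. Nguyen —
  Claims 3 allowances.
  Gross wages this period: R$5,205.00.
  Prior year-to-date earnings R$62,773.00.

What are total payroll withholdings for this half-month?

Income Tax: taxable = R$5,205.00 − 3×R$480.00 = R$3,765.00
  R$320.00 + 19.11% × (R$3,765.00 − R$3,200.00) = R$320.00 + 19.11% × R$565.00 = R$427.97
Workforce Levy: cap R$64,460.00 − YTD R$62,773.00 = R$1,687.00 subject; 5% × R$1,687.00 = R$84.35
Total: R$427.97 + R$84.35 = R$512.32

R$512.32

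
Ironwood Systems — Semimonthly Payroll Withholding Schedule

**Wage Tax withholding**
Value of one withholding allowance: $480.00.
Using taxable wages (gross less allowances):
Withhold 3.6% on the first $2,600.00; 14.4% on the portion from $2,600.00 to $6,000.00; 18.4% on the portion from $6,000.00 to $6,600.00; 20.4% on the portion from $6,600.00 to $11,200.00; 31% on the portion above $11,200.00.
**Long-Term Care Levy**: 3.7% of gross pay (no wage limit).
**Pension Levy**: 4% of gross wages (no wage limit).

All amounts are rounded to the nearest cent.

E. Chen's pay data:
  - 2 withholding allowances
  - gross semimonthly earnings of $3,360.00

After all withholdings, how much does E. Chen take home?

$3,014.88

Wage Tax: taxable = $3,360.00 − 2×$480.00 = $2,400.00
  3.6% × $2,400.00 = $86.40
Long-Term Care Levy: 3.7% × $3,360.00 = $124.32
Pension Levy: 4% × $3,360.00 = $134.40
Total withheld: $86.40 + $124.32 + $134.40 = $345.12
Net pay: $3,360.00 − $345.12 = $3,014.88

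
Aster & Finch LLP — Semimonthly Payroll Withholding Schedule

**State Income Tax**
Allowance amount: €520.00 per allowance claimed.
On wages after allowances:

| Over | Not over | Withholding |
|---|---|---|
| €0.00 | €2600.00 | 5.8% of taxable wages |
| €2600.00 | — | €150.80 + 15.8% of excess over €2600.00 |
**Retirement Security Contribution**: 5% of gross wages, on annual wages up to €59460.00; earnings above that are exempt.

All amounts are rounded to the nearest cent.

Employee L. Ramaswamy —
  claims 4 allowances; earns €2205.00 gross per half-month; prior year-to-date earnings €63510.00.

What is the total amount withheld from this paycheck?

State Income Tax: taxable = €2205.00 − 4×€520.00 = €125.00
  5.8% × €125.00 = €7.25
Retirement Security Contribution: YTD €63510.00 ≥ cap €59460.00 → €0.00
Total: €7.25 + €0.00 = €7.25

€7.25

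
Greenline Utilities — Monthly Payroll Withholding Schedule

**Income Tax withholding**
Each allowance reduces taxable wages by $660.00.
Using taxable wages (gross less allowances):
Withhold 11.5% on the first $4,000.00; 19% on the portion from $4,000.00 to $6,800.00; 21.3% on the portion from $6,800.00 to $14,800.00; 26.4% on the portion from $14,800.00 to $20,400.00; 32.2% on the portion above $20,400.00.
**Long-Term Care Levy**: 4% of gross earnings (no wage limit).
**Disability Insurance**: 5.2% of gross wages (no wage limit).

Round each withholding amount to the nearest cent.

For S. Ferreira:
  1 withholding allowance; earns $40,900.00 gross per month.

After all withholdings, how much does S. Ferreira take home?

Income Tax: taxable = $40,900.00 − 1×$660.00 = $40,240.00
  $4,174.40 + 32.2% × ($40,240.00 − $20,400.00) = $4,174.40 + 32.2% × $19,840.00 = $10,562.88
Long-Term Care Levy: 4% × $40,900.00 = $1,636.00
Disability Insurance: 5.2% × $40,900.00 = $2,126.80
Total withheld: $10,562.88 + $1,636.00 + $2,126.80 = $14,325.68
Net pay: $40,900.00 − $14,325.68 = $26,574.32

$26,574.32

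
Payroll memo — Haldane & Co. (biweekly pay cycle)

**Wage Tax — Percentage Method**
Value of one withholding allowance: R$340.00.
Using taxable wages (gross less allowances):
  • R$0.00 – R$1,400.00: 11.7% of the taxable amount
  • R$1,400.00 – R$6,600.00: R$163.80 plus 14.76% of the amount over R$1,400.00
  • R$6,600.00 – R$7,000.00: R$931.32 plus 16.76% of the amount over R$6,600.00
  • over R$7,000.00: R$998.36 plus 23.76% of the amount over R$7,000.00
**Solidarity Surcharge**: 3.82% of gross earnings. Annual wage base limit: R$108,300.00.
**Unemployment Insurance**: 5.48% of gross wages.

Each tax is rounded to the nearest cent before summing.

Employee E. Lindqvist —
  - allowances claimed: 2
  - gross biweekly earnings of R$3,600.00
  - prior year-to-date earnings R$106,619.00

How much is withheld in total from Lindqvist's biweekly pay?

Wage Tax: taxable = R$3,600.00 − 2×R$340.00 = R$2,920.00
  R$163.80 + 14.76% × (R$2,920.00 − R$1,400.00) = R$163.80 + 14.76% × R$1,520.00 = R$388.15
Solidarity Surcharge: cap R$108,300.00 − YTD R$106,619.00 = R$1,681.00 subject; 3.82% × R$1,681.00 = R$64.21
Unemployment Insurance: 5.48% × R$3,600.00 = R$197.28
Total: R$388.15 + R$64.21 + R$197.28 = R$649.64

R$649.64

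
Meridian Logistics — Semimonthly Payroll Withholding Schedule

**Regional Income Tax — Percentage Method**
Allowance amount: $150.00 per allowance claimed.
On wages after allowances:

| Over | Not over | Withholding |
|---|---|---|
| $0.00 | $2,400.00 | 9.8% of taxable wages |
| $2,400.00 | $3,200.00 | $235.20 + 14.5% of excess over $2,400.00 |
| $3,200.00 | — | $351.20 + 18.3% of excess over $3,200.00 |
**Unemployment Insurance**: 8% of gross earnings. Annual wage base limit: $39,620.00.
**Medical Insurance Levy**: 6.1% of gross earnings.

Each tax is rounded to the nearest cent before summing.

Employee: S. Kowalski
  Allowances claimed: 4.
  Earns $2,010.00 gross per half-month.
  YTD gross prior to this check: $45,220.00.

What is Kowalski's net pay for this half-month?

$1,749.21

Regional Income Tax: taxable = $2,010.00 − 4×$150.00 = $1,410.00
  9.8% × $1,410.00 = $138.18
Unemployment Insurance: YTD $45,220.00 ≥ cap $39,620.00 → $0.00
Medical Insurance Levy: 6.1% × $2,010.00 = $122.61
Total withheld: $138.18 + $0.00 + $122.61 = $260.79
Net pay: $2,010.00 − $260.79 = $1,749.21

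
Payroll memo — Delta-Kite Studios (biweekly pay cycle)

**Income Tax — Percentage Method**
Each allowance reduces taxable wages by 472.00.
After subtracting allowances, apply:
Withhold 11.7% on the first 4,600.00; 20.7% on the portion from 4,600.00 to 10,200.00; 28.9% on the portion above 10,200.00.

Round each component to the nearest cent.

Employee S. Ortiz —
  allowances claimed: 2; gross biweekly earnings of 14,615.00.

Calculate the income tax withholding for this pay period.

2,700.52

Income Tax: taxable = 14,615.00 − 2×472.00 = 13,671.00
  1,697.40 + 28.9% × (13,671.00 − 10,200.00) = 1,697.40 + 28.9% × 3,471.00 = 2,700.52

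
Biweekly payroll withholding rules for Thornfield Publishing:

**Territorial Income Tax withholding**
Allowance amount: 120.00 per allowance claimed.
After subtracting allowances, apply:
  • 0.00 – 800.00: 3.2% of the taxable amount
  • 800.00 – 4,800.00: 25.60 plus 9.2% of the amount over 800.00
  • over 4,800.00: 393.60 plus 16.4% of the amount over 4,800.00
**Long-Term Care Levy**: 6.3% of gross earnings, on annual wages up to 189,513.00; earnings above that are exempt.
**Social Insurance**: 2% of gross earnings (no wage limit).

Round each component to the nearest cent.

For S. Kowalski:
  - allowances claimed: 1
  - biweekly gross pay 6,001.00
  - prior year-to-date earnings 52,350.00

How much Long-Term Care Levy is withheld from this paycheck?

378.06

Long-Term Care Levy: 6.3% × 6,001.00 = 378.06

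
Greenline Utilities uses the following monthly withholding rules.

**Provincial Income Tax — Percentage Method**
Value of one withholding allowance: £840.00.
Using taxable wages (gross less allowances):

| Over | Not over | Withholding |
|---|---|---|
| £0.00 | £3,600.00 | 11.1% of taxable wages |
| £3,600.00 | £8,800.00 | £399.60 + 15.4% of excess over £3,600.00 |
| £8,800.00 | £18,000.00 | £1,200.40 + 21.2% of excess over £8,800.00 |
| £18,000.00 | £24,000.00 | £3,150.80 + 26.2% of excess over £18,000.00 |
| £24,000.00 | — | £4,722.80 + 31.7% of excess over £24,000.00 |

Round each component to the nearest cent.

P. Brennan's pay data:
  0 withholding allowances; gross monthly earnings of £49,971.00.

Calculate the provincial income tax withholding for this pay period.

Provincial Income Tax: taxable = £49,971.00
  £4,722.80 + 31.7% × (£49,971.00 − £24,000.00) = £4,722.80 + 31.7% × £25,971.00 = £12,955.61

£12,955.61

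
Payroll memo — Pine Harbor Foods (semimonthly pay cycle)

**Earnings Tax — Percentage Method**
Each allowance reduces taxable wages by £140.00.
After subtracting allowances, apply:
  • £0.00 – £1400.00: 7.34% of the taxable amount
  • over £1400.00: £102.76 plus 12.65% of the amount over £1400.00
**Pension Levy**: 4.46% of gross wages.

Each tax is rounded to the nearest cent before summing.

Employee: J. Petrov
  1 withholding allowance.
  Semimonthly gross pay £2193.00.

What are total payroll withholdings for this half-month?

Earnings Tax: taxable = £2193.00 − 1×£140.00 = £2053.00
  £102.76 + 12.65% × (£2053.00 − £1400.00) = £102.76 + 12.65% × £653.00 = £185.36
Pension Levy: 4.46% × £2193.00 = £97.81
Total: £185.36 + £97.81 = £283.17

£283.17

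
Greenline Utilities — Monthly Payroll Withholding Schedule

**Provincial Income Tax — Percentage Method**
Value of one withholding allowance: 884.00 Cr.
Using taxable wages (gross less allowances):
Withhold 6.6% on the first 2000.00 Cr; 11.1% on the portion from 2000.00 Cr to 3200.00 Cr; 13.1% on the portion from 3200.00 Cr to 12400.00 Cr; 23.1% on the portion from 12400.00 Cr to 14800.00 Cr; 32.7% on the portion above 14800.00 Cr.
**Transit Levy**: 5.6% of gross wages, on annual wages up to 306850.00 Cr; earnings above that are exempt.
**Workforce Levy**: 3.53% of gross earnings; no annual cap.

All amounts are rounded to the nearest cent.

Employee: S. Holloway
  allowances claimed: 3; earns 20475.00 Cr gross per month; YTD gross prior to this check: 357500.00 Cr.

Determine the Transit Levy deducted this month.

Transit Levy: YTD 357500.00 Cr ≥ cap 306850.00 Cr → 0.00 Cr

0.00 Cr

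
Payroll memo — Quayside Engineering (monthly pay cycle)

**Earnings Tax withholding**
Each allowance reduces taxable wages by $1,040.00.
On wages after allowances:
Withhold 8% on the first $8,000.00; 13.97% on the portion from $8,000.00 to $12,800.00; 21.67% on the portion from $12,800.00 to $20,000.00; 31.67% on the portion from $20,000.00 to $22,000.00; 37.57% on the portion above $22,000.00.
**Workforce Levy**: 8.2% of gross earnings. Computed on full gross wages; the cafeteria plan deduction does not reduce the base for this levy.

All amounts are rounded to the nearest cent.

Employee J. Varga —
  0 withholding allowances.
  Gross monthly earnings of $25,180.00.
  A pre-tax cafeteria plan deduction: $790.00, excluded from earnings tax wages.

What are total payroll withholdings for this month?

$6,466.88

Earnings Tax: taxable = $25,180.00 − $790.00 = $24,390.00
  $3,504.20 + 37.57% × ($24,390.00 − $22,000.00) = $3,504.20 + 37.57% × $2,390.00 = $4,402.12
Workforce Levy: 8.2% × $25,180.00 = $2,064.76
Total: $4,402.12 + $2,064.76 = $6,466.88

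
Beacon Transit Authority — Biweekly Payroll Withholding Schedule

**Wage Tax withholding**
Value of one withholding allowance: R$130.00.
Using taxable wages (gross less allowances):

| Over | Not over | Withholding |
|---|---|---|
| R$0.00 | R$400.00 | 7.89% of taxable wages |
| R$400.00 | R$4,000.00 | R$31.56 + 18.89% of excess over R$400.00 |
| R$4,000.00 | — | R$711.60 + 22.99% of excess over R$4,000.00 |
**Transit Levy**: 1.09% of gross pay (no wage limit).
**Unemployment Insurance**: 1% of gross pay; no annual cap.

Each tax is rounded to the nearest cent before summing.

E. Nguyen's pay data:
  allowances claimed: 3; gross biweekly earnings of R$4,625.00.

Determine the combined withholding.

Wage Tax: taxable = R$4,625.00 − 3×R$130.00 = R$4,235.00
  R$711.60 + 22.99% × (R$4,235.00 − R$4,000.00) = R$711.60 + 22.99% × R$235.00 = R$765.63
Transit Levy: 1.09% × R$4,625.00 = R$50.41
Unemployment Insurance: 1% × R$4,625.00 = R$46.25
Total: R$765.63 + R$50.41 + R$46.25 = R$862.29

R$862.29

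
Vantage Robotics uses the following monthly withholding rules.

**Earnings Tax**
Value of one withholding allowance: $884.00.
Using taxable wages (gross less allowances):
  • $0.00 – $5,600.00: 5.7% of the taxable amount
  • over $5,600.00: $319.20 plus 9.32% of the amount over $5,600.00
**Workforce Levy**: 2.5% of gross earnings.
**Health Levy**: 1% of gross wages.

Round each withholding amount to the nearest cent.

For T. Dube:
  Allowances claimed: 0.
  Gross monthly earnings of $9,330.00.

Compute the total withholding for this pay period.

Earnings Tax: taxable = $9,330.00
  $319.20 + 9.32% × ($9,330.00 − $5,600.00) = $319.20 + 9.32% × $3,730.00 = $666.84
Workforce Levy: 2.5% × $9,330.00 = $233.25
Health Levy: 1% × $9,330.00 = $93.30
Total: $666.84 + $233.25 + $93.30 = $993.39

$993.39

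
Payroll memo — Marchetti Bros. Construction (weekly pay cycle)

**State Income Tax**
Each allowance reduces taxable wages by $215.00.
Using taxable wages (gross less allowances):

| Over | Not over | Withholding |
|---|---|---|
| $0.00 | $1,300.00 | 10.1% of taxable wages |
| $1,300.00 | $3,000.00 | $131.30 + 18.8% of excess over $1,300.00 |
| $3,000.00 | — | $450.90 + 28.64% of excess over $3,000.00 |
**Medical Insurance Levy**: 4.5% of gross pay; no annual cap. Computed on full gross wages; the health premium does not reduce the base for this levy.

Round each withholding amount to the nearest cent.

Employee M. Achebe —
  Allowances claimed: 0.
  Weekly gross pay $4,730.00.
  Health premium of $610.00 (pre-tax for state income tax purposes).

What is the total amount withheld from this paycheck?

$984.52

State Income Tax: taxable = $4,730.00 − $610.00 = $4,120.00
  $450.90 + 28.64% × ($4,120.00 − $3,000.00) = $450.90 + 28.64% × $1,120.00 = $771.67
Medical Insurance Levy: 4.5% × $4,730.00 = $212.85
Total: $771.67 + $212.85 = $984.52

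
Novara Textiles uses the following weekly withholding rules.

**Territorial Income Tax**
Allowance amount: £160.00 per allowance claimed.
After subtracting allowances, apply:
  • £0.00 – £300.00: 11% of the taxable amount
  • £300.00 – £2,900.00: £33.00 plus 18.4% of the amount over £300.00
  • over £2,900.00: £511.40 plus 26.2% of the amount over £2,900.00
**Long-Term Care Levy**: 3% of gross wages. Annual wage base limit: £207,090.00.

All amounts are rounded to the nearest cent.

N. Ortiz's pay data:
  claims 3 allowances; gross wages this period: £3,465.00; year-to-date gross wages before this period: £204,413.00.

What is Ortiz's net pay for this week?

£2,851.02

Territorial Income Tax: taxable = £3,465.00 − 3×£160.00 = £2,985.00
  £511.40 + 26.2% × (£2,985.00 − £2,900.00) = £511.40 + 26.2% × £85.00 = £533.67
Long-Term Care Levy: cap £207,090.00 − YTD £204,413.00 = £2,677.00 subject; 3% × £2,677.00 = £80.31
Total withheld: £533.67 + £80.31 = £613.98
Net pay: £3,465.00 − £613.98 = £2,851.02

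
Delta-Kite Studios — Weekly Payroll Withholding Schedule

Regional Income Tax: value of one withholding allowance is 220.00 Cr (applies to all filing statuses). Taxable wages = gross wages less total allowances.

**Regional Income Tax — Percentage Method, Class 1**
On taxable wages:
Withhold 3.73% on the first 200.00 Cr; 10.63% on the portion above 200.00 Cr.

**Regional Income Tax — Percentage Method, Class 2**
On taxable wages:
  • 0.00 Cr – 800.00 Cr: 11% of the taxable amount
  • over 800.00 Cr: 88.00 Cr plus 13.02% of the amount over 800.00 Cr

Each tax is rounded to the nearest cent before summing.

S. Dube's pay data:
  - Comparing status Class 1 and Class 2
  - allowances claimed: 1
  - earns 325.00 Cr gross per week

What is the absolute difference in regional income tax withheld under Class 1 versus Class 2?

7.63 Cr

Regional Income Tax (Class 1): taxable = 325.00 Cr − 1×220.00 Cr = 105.00 Cr
  3.73% × 105.00 Cr = 3.92 Cr
Regional Income Tax (Class 2): taxable = 325.00 Cr − 1×220.00 Cr = 105.00 Cr
  11% × 105.00 Cr = 11.55 Cr
Difference: |3.92 Cr − 11.55 Cr| = 7.63 Cr (higher under Class 2)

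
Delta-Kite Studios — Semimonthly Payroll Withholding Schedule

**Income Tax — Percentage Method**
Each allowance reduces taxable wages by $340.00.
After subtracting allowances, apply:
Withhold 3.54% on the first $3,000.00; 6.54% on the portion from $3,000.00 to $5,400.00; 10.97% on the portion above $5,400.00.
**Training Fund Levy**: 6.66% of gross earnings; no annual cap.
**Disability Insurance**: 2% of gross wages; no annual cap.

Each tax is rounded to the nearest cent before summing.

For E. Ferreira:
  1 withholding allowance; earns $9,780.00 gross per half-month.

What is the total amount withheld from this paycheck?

Income Tax: taxable = $9,780.00 − 1×$340.00 = $9,440.00
  $263.16 + 10.97% × ($9,440.00 − $5,400.00) = $263.16 + 10.97% × $4,040.00 = $706.35
Training Fund Levy: 6.66% × $9,780.00 = $651.35
Disability Insurance: 2% × $9,780.00 = $195.60
Total: $706.35 + $651.35 + $195.60 = $1,553.30

$1,553.30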